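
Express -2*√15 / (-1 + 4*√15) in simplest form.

(-120 - 2*√15)/239

Multiply numerator and denominator by -4*√15 - 1.
Denominator becomes -239; numerator becomes 2*√15 + 120.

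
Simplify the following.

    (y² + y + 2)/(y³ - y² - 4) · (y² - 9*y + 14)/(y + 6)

Factor: y³ - y² - 4 = (y - 2)·(y² + y + 2);  y² - 9*y + 14 = (y - 7)·(y - 2)
Cancel the common factors (y² + y + 2), (y - 2).

(y - 7)/(y + 6)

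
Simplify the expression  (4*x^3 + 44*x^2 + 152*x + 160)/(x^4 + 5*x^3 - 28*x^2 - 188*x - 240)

4/(x - 6)

Factor: 4*x^3 + 44*x^2 + 152*x + 160 = 4*(x + 4)*(x + 5)*(x + 2);  x^4 + 5*x^3 - 28*x^2 - 188*x - 240 = (x - 6)*(x + 2)*(x + 5)*(x + 4)
Cancel the common factors (x + 4), (x + 2), (x + 5).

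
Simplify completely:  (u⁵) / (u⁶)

Quotient: (u^-1)

1/u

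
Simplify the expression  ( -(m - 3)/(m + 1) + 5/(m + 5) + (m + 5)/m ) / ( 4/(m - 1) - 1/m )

(14*m³ + 41*m² - 30*m - 25)/(3*m³ + 19*m² + 21*m + 5)

Numerator: -(m - 3)/(m + 1) + 5/(m + 5) + (m + 5)/m = (14*m² + 55*m + 25)/(m³ + 6*m² + 5*m)
Denominator: 4/(m - 1) - 1/m = (3*m + 1)/(m² - m)
Divide: ((14*m² + 55*m + 25)/(m³ + 6*m² + 5*m)) · ((m² - m)/(3*m + 1)) = (14*m³ + 41*m² - 30*m - 25)/(3*m³ + 19*m² + 21*m + 5)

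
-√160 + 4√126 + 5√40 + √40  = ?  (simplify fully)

8*√10 + 12*√14

√160 = 4*√10; 4√126 = 12*√14; 5√40 = 10*√10; √40 = 2*√10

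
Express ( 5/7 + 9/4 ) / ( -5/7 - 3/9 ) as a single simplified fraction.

-249/88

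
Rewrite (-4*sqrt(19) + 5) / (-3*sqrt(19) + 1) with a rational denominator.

(-11*sqrt(19) + 223)/170

Multiply numerator and denominator by 1 + 3*sqrt(19).
Denominator becomes -170; numerator becomes -223 + 11*sqrt(19).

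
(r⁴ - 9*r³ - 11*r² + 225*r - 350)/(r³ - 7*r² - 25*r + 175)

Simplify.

r - 2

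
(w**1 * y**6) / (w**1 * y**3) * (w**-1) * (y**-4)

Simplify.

1/(w*y)

Quotient: y**3
Multiply by (w**-1) * (y**-4): add exponents.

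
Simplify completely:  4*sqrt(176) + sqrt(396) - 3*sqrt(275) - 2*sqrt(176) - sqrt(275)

-6*sqrt(11)

4*sqrt(176) = 16*sqrt(11); sqrt(396) = 6*sqrt(11); 3*sqrt(275) = 15*sqrt(11); 2*sqrt(176) = 8*sqrt(11); sqrt(275) = 5*sqrt(11)
Combine: (16 + 6 - 15 - 8 - 5)·sqrt(11) = -6*sqrt(11)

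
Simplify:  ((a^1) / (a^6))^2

a^(-10)

Inside the bracket: (a^-5)
Raise to the power 2: (a^-10)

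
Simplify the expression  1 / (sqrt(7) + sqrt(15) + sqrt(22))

(-sqrt(2310) + 7*sqrt(15) + 15*sqrt(7))/210

Group as (sqrt(7) + sqrt(15)) + sqrt(22); multiply by (sqrt(7) + sqrt(15)) - sqrt(22), then rationalise the remaining surd.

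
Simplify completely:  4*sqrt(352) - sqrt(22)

15*sqrt(22)

4*sqrt(352) = 16*sqrt(22); sqrt(22) = sqrt(22)
Combine: (16 - 1)·sqrt(22) = 15*sqrt(22)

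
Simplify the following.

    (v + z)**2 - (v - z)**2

4*v*z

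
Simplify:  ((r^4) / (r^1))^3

Inside the bracket: r^3
Raise to the power 3: r^9

r^9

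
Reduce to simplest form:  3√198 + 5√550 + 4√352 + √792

3√198 = 9*√22; 5√550 = 25*√22; 4√352 = 16*√22; √792 = 6*√22
Combine: (9 + 25 + 16 + 6)·√22 = 56*√22

56*√22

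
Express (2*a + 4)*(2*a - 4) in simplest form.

Difference of squares with P = 2*a, Q = 4.

4*a^2 - 16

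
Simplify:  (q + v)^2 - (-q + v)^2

Write as f(v,q) - f(v,-q) and expand.

4*q*v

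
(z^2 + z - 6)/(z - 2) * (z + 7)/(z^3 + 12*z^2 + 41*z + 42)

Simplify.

1/(z + 2)

Factor: z^2 + z - 6 = (z - 2)*(z + 3);  z^3 + 12*z^2 + 41*z + 42 = (z + 3)*(z + 7)*(z + 2)
Cancel the common factors (z + 3), (z - 2), (z + 7).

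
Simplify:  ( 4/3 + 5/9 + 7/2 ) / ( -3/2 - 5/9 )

Numerator: 4/3 + 5/9 + 7/2 = 97/18
Denominator: -3/2 - 5/9 = -37/18
Divide: (97/18) · (-18/37) = -97/37

-97/37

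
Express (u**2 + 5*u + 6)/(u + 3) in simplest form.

u + 2

Factor: u**2 + 5*u + 6 = (u + 2)*(u + 3)
Cancel the common factor (u + 3).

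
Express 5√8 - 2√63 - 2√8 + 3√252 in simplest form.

6*√2 + 12*√7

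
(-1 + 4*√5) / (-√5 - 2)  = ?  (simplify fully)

-22 + 9*√5

Multiply numerator and denominator by -2 + √5.
Denominator becomes -1; numerator becomes -9*√5 + 22.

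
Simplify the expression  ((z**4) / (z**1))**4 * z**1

z**13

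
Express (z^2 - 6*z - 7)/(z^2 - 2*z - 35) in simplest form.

Factor: z^2 - 6*z - 7 = (z - 7)*(z + 1);  z^2 - 2*z - 35 = (z - 7)*(z + 5)
Cancel the common factor (z - 7).

(z + 1)/(z + 5)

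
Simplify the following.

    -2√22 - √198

2√22 = 2*√22; √198 = 3*√22
Combine: (-2 - 3)·√22 = -5*√22

-5*√22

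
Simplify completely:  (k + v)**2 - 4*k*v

(k - v)**2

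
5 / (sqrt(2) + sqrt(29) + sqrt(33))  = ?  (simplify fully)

(-5*sqrt(1914) - 5*sqrt(33) + 15*sqrt(29) + 150*sqrt(2))/114

Group as (sqrt(2) + sqrt(33)) + sqrt(29); multiply by (sqrt(2) + sqrt(33)) - sqrt(29), then rationalise the remaining surd.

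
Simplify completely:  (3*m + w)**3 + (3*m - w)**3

Binomially expand both and collect terms in (3*m), w.

18*m*(3*m**2 + w**2)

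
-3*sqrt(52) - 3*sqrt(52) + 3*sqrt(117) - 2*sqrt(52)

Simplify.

3*sqrt(52) = 6*sqrt(13); 3*sqrt(52) = 6*sqrt(13); 3*sqrt(117) = 9*sqrt(13); 2*sqrt(52) = 4*sqrt(13)
Combine: (-6 - 6 + 9 - 4)·sqrt(13) = -7*sqrt(13)

-7*sqrt(13)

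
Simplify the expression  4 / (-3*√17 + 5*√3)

(-6*√17 - 10*√3)/39

Multiply numerator and denominator by 5*√3 + 3*√17.
Denominator becomes -78; numerator becomes 20*√3 + 12*√17.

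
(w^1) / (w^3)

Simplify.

Quotient: (w^-2)

w^(-2)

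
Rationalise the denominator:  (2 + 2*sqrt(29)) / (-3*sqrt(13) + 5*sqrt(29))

(3*sqrt(13) + 5*sqrt(29) + 3*sqrt(377) + 145)/304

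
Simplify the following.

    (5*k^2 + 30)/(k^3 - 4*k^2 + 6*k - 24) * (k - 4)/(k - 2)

5/(k - 2)

Factor: 5*k^2 + 30 = 5*(k^2 + 6);  k^3 - 4*k^2 + 6*k - 24 = (k^2 + 6)*(k - 4)
Cancel the common factors (k^2 + 6), (k - 4).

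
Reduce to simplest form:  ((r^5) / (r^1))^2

Inside the bracket: r^4
Raise to the power 2: r^8

r^8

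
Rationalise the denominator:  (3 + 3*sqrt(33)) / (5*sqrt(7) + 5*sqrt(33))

(-3*sqrt(231) - 3*sqrt(7) + 3*sqrt(33) + 99)/130

Multiply numerator and denominator by -5*sqrt(7) + 5*sqrt(33).
Denominator becomes 650; numerator becomes -15*sqrt(231) - 15*sqrt(7) + 15*sqrt(33) + 495.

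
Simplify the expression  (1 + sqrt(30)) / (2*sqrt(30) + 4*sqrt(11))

(-30 - sqrt(30) + 2*sqrt(11) + 2*sqrt(330))/28

Multiply numerator and denominator by -4*sqrt(11) + 2*sqrt(30).
Denominator becomes -56; numerator becomes -4*sqrt(330) - 4*sqrt(11) + 2*sqrt(30) + 60.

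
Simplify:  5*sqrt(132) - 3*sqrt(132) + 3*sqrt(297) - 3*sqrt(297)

4*sqrt(33)

5*sqrt(132) = 10*sqrt(33); 3*sqrt(132) = 6*sqrt(33); 3*sqrt(297) = 9*sqrt(33); 3*sqrt(297) = 9*sqrt(33)
Combine: (10 - 6 + 9 - 9)·sqrt(33) = 4*sqrt(33)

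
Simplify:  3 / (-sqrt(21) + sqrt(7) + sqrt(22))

Group as (sqrt(7) + sqrt(22)) - sqrt(21); multiply by (sqrt(7) + sqrt(22)) + sqrt(21), then rationalise the remaining surd.

(-4*sqrt(21) + 3*sqrt(22) + 18*sqrt(7) + 7*sqrt(66))/92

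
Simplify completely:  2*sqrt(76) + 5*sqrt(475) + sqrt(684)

35*sqrt(19)

2*sqrt(76) = 4*sqrt(19); 5*sqrt(475) = 25*sqrt(19); sqrt(684) = 6*sqrt(19)
Combine: (4 + 25 + 6)·sqrt(19) = 35*sqrt(19)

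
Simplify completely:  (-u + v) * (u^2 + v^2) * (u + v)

-u^4 + v^4

Telescope via difference of squares: (v+u)(v-u) = -u^2 + v^2, then repeat with the next factor.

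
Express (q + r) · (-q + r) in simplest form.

-q² + r²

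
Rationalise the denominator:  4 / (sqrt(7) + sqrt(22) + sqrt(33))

Group as (sqrt(7) + sqrt(33)) + sqrt(22); multiply by (sqrt(7) + sqrt(33)) - sqrt(22), then rationalise the remaining surd.

(-11*sqrt(42) - 2*sqrt(33) + 9*sqrt(22) + 24*sqrt(7))/75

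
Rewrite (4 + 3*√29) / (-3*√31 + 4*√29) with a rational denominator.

Multiply numerator and denominator by 3*√31 + 4*√29.
Denominator becomes 185; numerator becomes 12*√31 + 16*√29 + 9*√899 + 348.

(12*√31 + 16*√29 + 9*√899 + 348)/185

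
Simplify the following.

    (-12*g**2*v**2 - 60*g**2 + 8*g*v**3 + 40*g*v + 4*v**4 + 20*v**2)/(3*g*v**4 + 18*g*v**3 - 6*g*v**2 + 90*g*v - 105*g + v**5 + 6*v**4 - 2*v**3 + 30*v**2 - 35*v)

(-4*g + 4*v)/(v**2 + 6*v - 7)

Factor: -12*g**2*v**2 - 60*g**2 + 8*g*v**3 + 40*g*v + 4*v**4 + 20*v**2 = 4*(v**2 + 5)*(-g + v)*(3*g + v);  3*g*v**4 + 18*g*v**3 - 6*g*v**2 + 90*g*v - 105*g + v**5 + 6*v**4 - 2*v**3 + 30*v**2 - 35*v = (3*g + v)*(v - 1)*(v + 7)*(v**2 + 5)
Cancel the common factors (v**2 + 5), (3*g + v).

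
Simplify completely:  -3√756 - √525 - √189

-26*√21

3√756 = 18*√21; √525 = 5*√21; √189 = 3*√21
Combine: (-18 - 5 - 3)·√21 = -26*√21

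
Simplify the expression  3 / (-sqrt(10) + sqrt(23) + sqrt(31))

Group as (sqrt(23) + sqrt(31)) - sqrt(10); multiply by (sqrt(23) + sqrt(31)) + sqrt(10), then rationalise the remaining surd.

(-66*sqrt(10) + 3*sqrt(31) + 27*sqrt(23) + 3*sqrt(7130))/458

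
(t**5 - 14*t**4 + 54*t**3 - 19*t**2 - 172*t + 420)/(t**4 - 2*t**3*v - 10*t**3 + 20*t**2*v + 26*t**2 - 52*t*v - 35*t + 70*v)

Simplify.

Factor: t**5 - 14*t**4 + 54*t**3 - 19*t**2 - 172*t + 420 = (t**2 - 3*t + 5)*(t - 6)*(t + 2)*(t - 7);  t**4 - 2*t**3*v - 10*t**3 + 20*t**2*v + 26*t**2 - 52*t*v - 35*t + 70*v = (t**2 - 3*t + 5)*(t - 7)*(t - 2*v)
Cancel the common factors (t**2 - 3*t + 5), (t - 7).

(t**2 - 4*t - 12)/(t - 2*v)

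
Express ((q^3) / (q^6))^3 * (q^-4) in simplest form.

Inside the bracket: (q^-3)
Raise to the power 3: (q^-9)
Multiply by (q^-4): add exponents.

q^(-13)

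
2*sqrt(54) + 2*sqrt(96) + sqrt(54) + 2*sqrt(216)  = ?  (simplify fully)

29*sqrt(6)

2*sqrt(54) = 6*sqrt(6); 2*sqrt(96) = 8*sqrt(6); sqrt(54) = 3*sqrt(6); 2*sqrt(216) = 12*sqrt(6)
Combine: (6 + 8 + 3 + 12)·sqrt(6) = 29*sqrt(6)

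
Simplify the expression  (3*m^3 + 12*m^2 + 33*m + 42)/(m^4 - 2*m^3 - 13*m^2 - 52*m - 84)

3/(m - 6)

Factor: 3*m^3 + 12*m^2 + 33*m + 42 = 3*(m^2 + 2*m + 7)*(m + 2);  m^4 - 2*m^3 - 13*m^2 - 52*m - 84 = (m - 6)*(m^2 + 2*m + 7)*(m + 2)
Cancel the common factors (m^2 + 2*m + 7), (m + 2).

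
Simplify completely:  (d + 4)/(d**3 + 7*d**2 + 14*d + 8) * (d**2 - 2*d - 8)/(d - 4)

1/(d + 1)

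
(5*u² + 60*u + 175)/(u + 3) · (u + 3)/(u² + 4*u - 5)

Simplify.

Factor: 5*u² + 60*u + 175 = 5·(u + 7)·(u + 5);  u² + 4*u - 5 = (u + 5)·(u - 1)
Cancel the common factors (u + 5), (u + 3).

(5*u + 35)/(u - 1)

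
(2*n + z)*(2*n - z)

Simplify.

4*n**2 - z**2

Difference of squares with P = 2*n, Q = z.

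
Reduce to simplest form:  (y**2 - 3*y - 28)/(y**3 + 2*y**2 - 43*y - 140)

1/(y + 5)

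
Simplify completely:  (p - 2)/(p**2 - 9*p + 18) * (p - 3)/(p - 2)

Factor: p**2 - 9*p + 18 = (p - 6)*(p - 3)
Cancel the common factors (p - 2), (p - 3).

1/(p - 6)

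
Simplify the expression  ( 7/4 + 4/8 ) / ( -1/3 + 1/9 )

Numerator: 7/4 + 4/8 = 9/4
Denominator: -1/3 + 1/9 = -2/9
Divide: (9/4) · (-9/2) = -81/8

-81/8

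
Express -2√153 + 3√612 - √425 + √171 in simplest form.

3*√19 + 7*√17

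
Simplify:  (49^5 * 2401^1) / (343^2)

7^8

49^5 = 7^10; 2401^1 = 7^4; 343^2 = 7^6
Combine exponents: 7^8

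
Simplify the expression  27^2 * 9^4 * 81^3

27^2 = 3^6; 9^4 = 3^8; 81^3 = 3^12
Combine exponents: 3^26

3^26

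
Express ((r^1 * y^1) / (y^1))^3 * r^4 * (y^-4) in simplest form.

r^7/y^4

Inside the bracket: r^1
Raise to the power 3: r^3
Multiply by r^4 * (y^-4): add exponents.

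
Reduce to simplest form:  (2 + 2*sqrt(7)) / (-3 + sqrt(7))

-4*sqrt(7) - 10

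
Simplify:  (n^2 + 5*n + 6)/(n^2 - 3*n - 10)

Factor: n^2 + 5*n + 6 = (n + 3)*(n + 2);  n^2 - 3*n - 10 = (n - 5)*(n + 2)
Cancel the common factor (n + 2).

(n + 3)/(n - 5)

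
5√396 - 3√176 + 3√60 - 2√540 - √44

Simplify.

-6*√15 + 16*√11

5√396 = 30*√11; 3√176 = 12*√11; 3√60 = 6*√15; 2√540 = 12*√15; √44 = 2*√11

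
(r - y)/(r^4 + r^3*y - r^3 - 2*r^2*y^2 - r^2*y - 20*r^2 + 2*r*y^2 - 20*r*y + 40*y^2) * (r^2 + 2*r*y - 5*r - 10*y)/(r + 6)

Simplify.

Factor: r^4 + r^3*y - r^3 - 2*r^2*y^2 - r^2*y - 20*r^2 + 2*r*y^2 - 20*r*y + 40*y^2 = (r + 4)*(r - 5)*(r + 2*y)*(r - y);  r^2 + 2*r*y - 5*r - 10*y = (r + 2*y)*(r - 5)
Cancel the common factors (r - y), (r + 2*y), (r - 5).

1/(r^2 + 10*r + 24)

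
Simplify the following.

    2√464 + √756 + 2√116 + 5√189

12*√29 + 21*√21

2√464 = 8*√29; √756 = 6*√21; 2√116 = 4*√29; 5√189 = 15*√21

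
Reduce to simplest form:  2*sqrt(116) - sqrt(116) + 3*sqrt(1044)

20*sqrt(29)

2*sqrt(116) = 4*sqrt(29); sqrt(116) = 2*sqrt(29); 3*sqrt(1044) = 18*sqrt(29)
Combine: (4 - 2 + 18)·sqrt(29) = 20*sqrt(29)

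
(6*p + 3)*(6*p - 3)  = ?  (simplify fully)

36*p^2 - 9

Difference of squares with P = 6*p, Q = 3.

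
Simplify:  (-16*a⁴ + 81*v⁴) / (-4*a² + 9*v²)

4*a² + 9*v²

-16*a⁴ + 81*v⁴ factors as (-2*a + 3*v)*(2*a + 3*v)*(4*a² + 9*v²).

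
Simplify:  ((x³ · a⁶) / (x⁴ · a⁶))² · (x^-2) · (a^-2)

1/(a²*x⁴)

Inside the bracket: (x^-1)
Raise to the power 2: (x^-2)
Multiply by (x^-2) · (a^-2): add exponents.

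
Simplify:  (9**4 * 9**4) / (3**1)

3**15

9**4 = 3**8; 9**4 = 3**8; 3**1 = 3**1
Combine exponents: 3**15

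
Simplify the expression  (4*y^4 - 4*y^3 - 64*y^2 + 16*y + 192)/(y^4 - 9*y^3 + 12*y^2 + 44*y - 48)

Factor: 4*y^4 - 4*y^3 - 64*y^2 + 16*y + 192 = 4*(y - 4)*(y - 2)*(y + 2)*(y + 3);  y^4 - 9*y^3 + 12*y^2 + 44*y - 48 = (y - 6)*(y - 1)*(y - 4)*(y + 2)
Cancel the common factors (y - 4), (y + 2).

(4*y^2 + 4*y - 24)/(y^2 - 7*y + 6)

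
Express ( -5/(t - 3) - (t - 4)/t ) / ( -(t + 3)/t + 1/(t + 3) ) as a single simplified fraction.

Numerator: -5/(t - 3) - (t - 4)/t = (-t² + 2*t - 12)/(t² - 3*t)
Denominator: -(t + 3)/t + 1/(t + 3) = (-t² - 5*t - 9)/(t² + 3*t)
Divide: ((-t² + 2*t - 12)/(t² - 3*t)) · ((t² + 3*t)/(-t² - 5*t - 9)) = (t³ + t² + 6*t + 36)/(t³ + 2*t² - 6*t - 27)

(t³ + t² + 6*t + 36)/(t³ + 2*t² - 6*t - 27)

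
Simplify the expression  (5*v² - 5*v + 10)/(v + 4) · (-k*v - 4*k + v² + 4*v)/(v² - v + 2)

Factor: 5*v² - 5*v + 10 = 5·(v² - v + 2);  -k*v - 4*k + v² + 4*v = (-k + v)·(v + 4)
Cancel the common factors (v² - v + 2), (v + 4).

-5*k + 5*v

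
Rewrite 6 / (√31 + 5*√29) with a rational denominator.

Multiply numerator and denominator by -√31 + 5*√29.
Denominator becomes 694; numerator becomes -6*√31 + 30*√29.

(-3*√31 + 15*√29)/347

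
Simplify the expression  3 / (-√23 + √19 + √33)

(-87*√23 + 27*√33 + 111*√19 + 6*√14421)/1667

Group as (√19 + √33) - √23; multiply by (√19 + √33) + √23, then rationalise the remaining surd.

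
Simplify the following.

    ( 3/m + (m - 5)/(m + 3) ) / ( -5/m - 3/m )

(-m² + 2*m - 9)/(8*m + 24)

Numerator: 3/m + (m - 5)/(m + 3) = (m² - 2*m + 9)/(m² + 3*m)
Denominator: -5/m - 3/m = -8/m
Divide: ((m² - 2*m + 9)/(m² + 3*m)) · (-m/8) = (-m² + 2*m - 9)/(8*m + 24)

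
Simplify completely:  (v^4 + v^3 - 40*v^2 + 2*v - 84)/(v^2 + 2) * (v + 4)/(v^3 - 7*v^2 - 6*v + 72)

(v^2 + 11*v + 28)/(v^2 - v - 12)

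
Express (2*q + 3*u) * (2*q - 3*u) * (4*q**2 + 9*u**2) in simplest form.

16*q**4 - 81*u**4

((2*q)+(3*u))((2*q)-(3*u)) = 4*q**2 - 9*u**2; continue pairing.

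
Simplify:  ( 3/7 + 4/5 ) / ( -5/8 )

-344/175

Numerator: 3/7 + 4/5 = 43/35
Denominator: -5/8 = -5/8
Divide: (43/35) · (-8/5) = -344/175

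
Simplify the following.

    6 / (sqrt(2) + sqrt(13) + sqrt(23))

Group as (sqrt(2) + sqrt(13)) + sqrt(23); multiply by (sqrt(2) + sqrt(13)) - sqrt(23), then rationalise the remaining surd.

(-3*sqrt(598) - 12*sqrt(23) + 18*sqrt(13) + 51*sqrt(2))/10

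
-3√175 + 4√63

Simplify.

-3*√7

3√175 = 15*√7; 4√63 = 12*√7
Combine: (-15 + 12)·√7 = -3*√7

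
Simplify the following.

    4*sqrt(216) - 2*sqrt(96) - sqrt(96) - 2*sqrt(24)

4*sqrt(216) = 24*sqrt(6); 2*sqrt(96) = 8*sqrt(6); sqrt(96) = 4*sqrt(6); 2*sqrt(24) = 4*sqrt(6)
Combine: (24 - 8 - 4 - 4)·sqrt(6) = 8*sqrt(6)

8*sqrt(6)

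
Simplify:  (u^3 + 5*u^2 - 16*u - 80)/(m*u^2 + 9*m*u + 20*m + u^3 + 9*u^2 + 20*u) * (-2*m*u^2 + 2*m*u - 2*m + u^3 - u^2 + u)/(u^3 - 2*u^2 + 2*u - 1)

Factor: u^3 + 5*u^2 - 16*u - 80 = (u + 5)*(u + 4)*(u - 4);  m*u^2 + 9*m*u + 20*m + u^3 + 9*u^2 + 20*u = (u + 5)*(u + 4)*(m + u);  -2*m*u^2 + 2*m*u - 2*m + u^3 - u^2 + u = (-2*m + u)*(u^2 - u + 1);  u^3 - 2*u^2 + 2*u - 1 = (u - 1)*(u^2 - u + 1)
Cancel the common factors (u^2 - u + 1), (u + 5), (u + 4).

(-2*m*u + 8*m + u^2 - 4*u)/(m*u - m + u^2 - u)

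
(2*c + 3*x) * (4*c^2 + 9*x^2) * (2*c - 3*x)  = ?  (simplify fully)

16*c^4 - 81*x^4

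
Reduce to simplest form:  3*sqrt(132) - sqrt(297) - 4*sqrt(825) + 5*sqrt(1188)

13*sqrt(33)

3*sqrt(132) = 6*sqrt(33); sqrt(297) = 3*sqrt(33); 4*sqrt(825) = 20*sqrt(33); 5*sqrt(1188) = 30*sqrt(33)
Combine: (6 - 3 - 20 + 30)·sqrt(33) = 13*sqrt(33)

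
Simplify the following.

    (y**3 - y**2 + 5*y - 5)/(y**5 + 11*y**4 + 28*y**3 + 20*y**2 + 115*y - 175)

Factor: y**3 - y**2 + 5*y - 5 = (y**2 + 5)*(y - 1);  y**5 + 11*y**4 + 28*y**3 + 20*y**2 + 115*y - 175 = (y + 5)*(y**2 + 5)*(y + 7)*(y - 1)
Cancel the common factors (y**2 + 5), (y - 1).

1/(y**2 + 12*y + 35)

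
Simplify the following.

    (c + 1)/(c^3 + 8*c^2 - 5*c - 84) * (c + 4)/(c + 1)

1/(c^2 + 4*c - 21)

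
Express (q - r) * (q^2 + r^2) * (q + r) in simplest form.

q^4 - r^4

Pair the conjugate factors: (q+r)(q-r) = q^2 - r^2, then repeat with the next factor.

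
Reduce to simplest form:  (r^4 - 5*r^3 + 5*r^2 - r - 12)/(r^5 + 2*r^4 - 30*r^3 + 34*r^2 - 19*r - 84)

Factor: r^4 - 5*r^3 + 5*r^2 - r - 12 = (r + 1)*(r - 4)*(r^2 - 2*r + 3);  r^5 + 2*r^4 - 30*r^3 + 34*r^2 - 19*r - 84 = (r - 4)*(r + 1)*(r^2 - 2*r + 3)*(r + 7)
Cancel the common factors (r^2 - 2*r + 3), (r + 1), (r - 4).

1/(r + 7)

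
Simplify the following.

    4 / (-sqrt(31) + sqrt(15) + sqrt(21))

Group as (sqrt(15) + sqrt(21)) - sqrt(31); multiply by (sqrt(15) + sqrt(21)) + sqrt(31), then rationalise the remaining surd.

(-20*sqrt(31) + 100*sqrt(21) + 148*sqrt(15) + 24*sqrt(1085))/1235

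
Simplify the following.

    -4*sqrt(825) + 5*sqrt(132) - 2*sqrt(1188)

4*sqrt(825) = 20*sqrt(33); 5*sqrt(132) = 10*sqrt(33); 2*sqrt(1188) = 12*sqrt(33)
Combine: (-20 + 10 - 12)·sqrt(33) = -22*sqrt(33)

-22*sqrt(33)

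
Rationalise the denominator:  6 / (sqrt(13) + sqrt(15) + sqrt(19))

(-4*sqrt(3705) + 18*sqrt(19) + 34*sqrt(15) + 42*sqrt(13))/233

Group as (sqrt(13) + sqrt(15)) + sqrt(19); multiply by (sqrt(13) + sqrt(15)) - sqrt(19), then rationalise the remaining surd.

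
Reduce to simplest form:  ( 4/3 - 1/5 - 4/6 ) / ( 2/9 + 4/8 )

Numerator: 4/3 - 1/5 - 4/6 = 7/15
Denominator: 2/9 + 4/8 = 13/18
Divide: (7/15) · (18/13) = 42/65

42/65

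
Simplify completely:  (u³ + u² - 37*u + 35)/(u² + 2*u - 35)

Factor: u³ + u² - 37*u + 35 = (u + 7)·(u - 5)·(u - 1);  u² + 2*u - 35 = (u + 7)·(u - 5)
Cancel the common factors (u - 5), (u + 7).

u - 1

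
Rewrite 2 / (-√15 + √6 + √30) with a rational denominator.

(-14*√15 - 6*√30 + 26*√6 + 40*√3)/93

Group as (√6 + √30) - √15; multiply by (√6 + √30) + √15, then rationalise the remaining surd.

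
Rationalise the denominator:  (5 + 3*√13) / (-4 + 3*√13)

Multiply numerator and denominator by -3*√13 - 4.
Denominator becomes -101; numerator becomes -137 - 27*√13.

(27*√13 + 137)/101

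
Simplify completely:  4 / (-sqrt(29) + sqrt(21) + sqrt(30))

(-22*sqrt(29) + 20*sqrt(30) + 38*sqrt(21) + 6*sqrt(2030))/509

Group as (sqrt(21) + sqrt(30)) - sqrt(29); multiply by (sqrt(21) + sqrt(30)) + sqrt(29), then rationalise the remaining surd.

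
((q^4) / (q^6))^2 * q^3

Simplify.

1/q

Inside the bracket: (q^-2)
Raise to the power 2: (q^-4)
Multiply by q^3: add exponents.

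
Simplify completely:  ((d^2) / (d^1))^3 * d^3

d^6

Inside the bracket: d^1
Raise to the power 3: d^3
Multiply by d^3: add exponents.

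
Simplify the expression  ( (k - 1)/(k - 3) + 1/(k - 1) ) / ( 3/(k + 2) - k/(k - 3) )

(-k³ - k² + 4*k + 4)/(k³ - 2*k² + 10*k - 9)

Numerator: (k - 1)/(k - 3) + 1/(k - 1) = (k² - k - 2)/(k² - 4*k + 3)
Denominator: 3/(k + 2) - k/(k - 3) = (-k² + k - 9)/(k² - k - 6)
Divide: ((k² - k - 2)/(k² - 4*k + 3)) · ((k² - k - 6)/(-k² + k - 9)) = (-k³ - k² + 4*k + 4)/(k³ - 2*k² + 10*k - 9)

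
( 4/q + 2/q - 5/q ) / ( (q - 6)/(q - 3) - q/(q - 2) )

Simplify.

(-q**2 + 5*q - 6)/(5*q**2 - 12*q)

Numerator: 4/q + 2/q - 5/q = 1/q
Denominator: (q - 6)/(q - 3) - q/(q - 2) = (-5*q + 12)/(q**2 - 5*q + 6)
Divide: (1/q) · ((q**2 - 5*q + 6)/(-5*q + 12)) = (-q**2 + 5*q - 6)/(5*q**2 - 12*q)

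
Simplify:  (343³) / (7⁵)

7^4

343³ = 7^9; 7⁵ = 7^5
Combine exponents: 7^4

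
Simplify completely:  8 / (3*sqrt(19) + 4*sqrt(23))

(-24*sqrt(19) + 32*sqrt(23))/197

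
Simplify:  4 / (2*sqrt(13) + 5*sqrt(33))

Multiply numerator and denominator by -5*sqrt(33) + 2*sqrt(13).
Denominator becomes -773; numerator becomes -20*sqrt(33) + 8*sqrt(13).

(-8*sqrt(13) + 20*sqrt(33))/773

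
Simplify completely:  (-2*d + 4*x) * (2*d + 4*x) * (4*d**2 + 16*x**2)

-16*d**4 + 256*x**4

((4*x)+(2*d))((4*x)-(2*d)) = -4*d**2 + 16*x**2; continue pairing.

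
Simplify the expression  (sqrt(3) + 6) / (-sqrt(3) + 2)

Multiply numerator and denominator by sqrt(3) + 2.
Denominator becomes 1; numerator becomes 8*sqrt(3) + 15.

8*sqrt(3) + 15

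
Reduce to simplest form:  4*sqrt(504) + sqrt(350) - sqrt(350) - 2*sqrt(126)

18*sqrt(14)

4*sqrt(504) = 24*sqrt(14); sqrt(350) = 5*sqrt(14); sqrt(350) = 5*sqrt(14); 2*sqrt(126) = 6*sqrt(14)
Combine: (24 + 5 - 5 - 6)·sqrt(14) = 18*sqrt(14)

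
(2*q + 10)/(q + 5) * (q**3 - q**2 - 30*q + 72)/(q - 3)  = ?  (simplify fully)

2*q**2 + 4*q - 48

Factor: 2*q + 10 = 2*(q + 5);  q**3 - q**2 - 30*q + 72 = (q - 4)*(q + 6)*(q - 3)
Cancel the common factors (q - 3), (q + 5).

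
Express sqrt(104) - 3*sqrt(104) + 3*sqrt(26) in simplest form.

sqrt(104) = 2*sqrt(26); 3*sqrt(104) = 6*sqrt(26); 3*sqrt(26) = 3*sqrt(26)
Combine: (2 - 6 + 3)·sqrt(26) = -sqrt(26)

-sqrt(26)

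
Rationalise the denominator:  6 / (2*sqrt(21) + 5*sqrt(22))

Multiply numerator and denominator by -5*sqrt(22) + 2*sqrt(21).
Denominator becomes -466; numerator becomes -30*sqrt(22) + 12*sqrt(21).

(-6*sqrt(21) + 15*sqrt(22))/233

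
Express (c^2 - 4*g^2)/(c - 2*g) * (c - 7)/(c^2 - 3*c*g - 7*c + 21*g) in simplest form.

(c + 2*g)/(c - 3*g)

Factor: c^2 - 4*g^2 = (c - 2*g)*(c + 2*g);  c^2 - 3*c*g - 7*c + 21*g = (c - 3*g)*(c - 7)
Cancel the common factors (c - 2*g), (c - 7).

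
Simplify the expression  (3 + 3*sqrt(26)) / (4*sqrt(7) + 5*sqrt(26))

Multiply numerator and denominator by -4*sqrt(7) + 5*sqrt(26).
Denominator becomes 538; numerator becomes -12*sqrt(182) - 12*sqrt(7) + 15*sqrt(26) + 390.

(-12*sqrt(182) - 12*sqrt(7) + 15*sqrt(26) + 390)/538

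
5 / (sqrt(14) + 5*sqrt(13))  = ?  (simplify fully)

(-5*sqrt(14) + 25*sqrt(13))/311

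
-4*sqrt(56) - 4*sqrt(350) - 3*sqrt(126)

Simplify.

-37*sqrt(14)

4*sqrt(56) = 8*sqrt(14); 4*sqrt(350) = 20*sqrt(14); 3*sqrt(126) = 9*sqrt(14)
Combine: (-8 - 20 - 9)·sqrt(14) = -37*sqrt(14)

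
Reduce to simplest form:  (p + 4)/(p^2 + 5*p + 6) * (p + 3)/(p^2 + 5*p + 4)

1/(p^2 + 3*p + 2)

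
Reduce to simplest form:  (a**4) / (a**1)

Quotient: a**3

a**3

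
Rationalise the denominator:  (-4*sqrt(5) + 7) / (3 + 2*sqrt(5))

Multiply numerator and denominator by -2*sqrt(5) + 3.
Denominator becomes -11; numerator becomes -26*sqrt(5) + 61.

(-61 + 26*sqrt(5))/11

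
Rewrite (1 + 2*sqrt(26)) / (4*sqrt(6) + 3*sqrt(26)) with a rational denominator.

(-16*sqrt(39) - 4*sqrt(6) + 3*sqrt(26) + 156)/138

Multiply numerator and denominator by -4*sqrt(6) + 3*sqrt(26).
Denominator becomes 138; numerator becomes -16*sqrt(39) - 4*sqrt(6) + 3*sqrt(26) + 156.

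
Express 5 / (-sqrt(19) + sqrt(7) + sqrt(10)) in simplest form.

Group as (sqrt(7) + sqrt(10)) - sqrt(19); multiply by (sqrt(7) + sqrt(10)) + sqrt(19), then rationalise the remaining surd.

(5*sqrt(19) + 40*sqrt(10) + 55*sqrt(7) + 5*sqrt(1330))/138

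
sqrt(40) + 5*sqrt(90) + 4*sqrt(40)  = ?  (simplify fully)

25*sqrt(10)

sqrt(40) = 2*sqrt(10); 5*sqrt(90) = 15*sqrt(10); 4*sqrt(40) = 8*sqrt(10)
Combine: (2 + 15 + 8)·sqrt(10) = 25*sqrt(10)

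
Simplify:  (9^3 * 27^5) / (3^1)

3^20

9^3 = 3^6; 27^5 = 3^15; 3^1 = 3^1
Combine exponents: 3^20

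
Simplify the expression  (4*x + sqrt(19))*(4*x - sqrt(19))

16*x^2 - 19

(4*x)^2 - (sqrt(19))^2 = 16*x^2 - 19.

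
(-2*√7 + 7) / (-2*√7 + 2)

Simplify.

(-5*√7 + 7)/12

Multiply numerator and denominator by 2 + 2*√7.
Denominator becomes -24; numerator becomes -14 + 10*√7.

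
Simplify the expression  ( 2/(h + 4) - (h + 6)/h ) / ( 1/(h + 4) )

(-h^2 - 8*h - 24)/h

Numerator: 2/(h + 4) - (h + 6)/h = (-h^2 - 8*h - 24)/(h^2 + 4*h)
Denominator: 1/(h + 4) = 1/(h + 4)
Divide: ((-h^2 - 8*h - 24)/(h^2 + 4*h)) · (h + 4) = (-h^2 - 8*h - 24)/h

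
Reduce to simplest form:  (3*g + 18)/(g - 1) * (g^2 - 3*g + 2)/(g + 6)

Factor: 3*g + 18 = 3*(g + 6);  g^2 - 3*g + 2 = (g - 1)*(g - 2)
Cancel the common factors (g - 1), (g + 6).

3*g - 6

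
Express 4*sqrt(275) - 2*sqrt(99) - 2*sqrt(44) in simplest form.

10*sqrt(11)

4*sqrt(275) = 20*sqrt(11); 2*sqrt(99) = 6*sqrt(11); 2*sqrt(44) = 4*sqrt(11)
Combine: (20 - 6 - 4)·sqrt(11) = 10*sqrt(11)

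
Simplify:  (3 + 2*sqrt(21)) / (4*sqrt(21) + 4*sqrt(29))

Multiply numerator and denominator by -4*sqrt(29) + 4*sqrt(21).
Denominator becomes -128; numerator becomes -8*sqrt(609) - 12*sqrt(29) + 12*sqrt(21) + 168.

(-42 - 3*sqrt(21) + 3*sqrt(29) + 2*sqrt(609))/32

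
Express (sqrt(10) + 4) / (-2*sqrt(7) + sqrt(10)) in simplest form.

(-4*sqrt(7) - sqrt(70) - 2*sqrt(10) - 5)/9

Multiply numerator and denominator by sqrt(10) + 2*sqrt(7).
Denominator becomes -18; numerator becomes 10 + 4*sqrt(10) + 2*sqrt(70) + 8*sqrt(7).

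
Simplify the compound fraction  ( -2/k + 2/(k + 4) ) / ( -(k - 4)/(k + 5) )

Numerator: -2/k + 2/(k + 4) = -8/(k**2 + 4*k)
Denominator: -(k - 4)/(k + 5) = (-k + 4)/(k + 5)
Divide: (-8/(k**2 + 4*k)) · ((k + 5)/(-k + 4)) = (8*k + 40)/(k**3 - 16*k)

(8*k + 40)/(k**3 - 16*k)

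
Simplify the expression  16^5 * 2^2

2^22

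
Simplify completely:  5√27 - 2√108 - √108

-3*√3

5√27 = 15*√3; 2√108 = 12*√3; √108 = 6*√3
Combine: (15 - 12 - 6)·√3 = -3*√3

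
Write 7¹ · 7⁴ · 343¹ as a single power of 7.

7^8

7¹ = 7^1; 7⁴ = 7^4; 343¹ = 7^3
Combine exponents: 7^8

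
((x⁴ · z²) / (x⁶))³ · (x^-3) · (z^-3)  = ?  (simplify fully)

z³/x⁹

Inside the bracket: (x^-2) · z²
Raise to the power 3: (x^-6) · z⁶
Multiply by (x^-3) · (z^-3): add exponents.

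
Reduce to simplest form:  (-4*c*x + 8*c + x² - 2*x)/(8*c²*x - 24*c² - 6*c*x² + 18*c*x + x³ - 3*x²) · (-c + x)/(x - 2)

Factor: -4*c*x + 8*c + x² - 2*x = (x - 2)·(-4*c + x);  8*c²*x - 24*c² - 6*c*x² + 18*c*x + x³ - 3*x² = (-4*c + x)·(x - 3)·(-2*c + x)
Cancel the common factors (x - 2), (-4*c + x).

(-c + x)/(-2*c*x + 6*c + x² - 3*x)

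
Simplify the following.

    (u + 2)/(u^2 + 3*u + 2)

1/(u + 1)

Factor: u^2 + 3*u + 2 = (u + 2)*(u + 1)
Cancel the common factor (u + 2).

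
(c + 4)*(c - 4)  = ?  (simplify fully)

(c)^2 - (4)^2 = c^2 - 16.

c^2 - 16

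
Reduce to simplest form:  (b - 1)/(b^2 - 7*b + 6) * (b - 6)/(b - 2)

1/(b - 2)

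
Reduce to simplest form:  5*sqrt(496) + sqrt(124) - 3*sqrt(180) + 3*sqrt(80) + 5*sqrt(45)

9*sqrt(5) + 22*sqrt(31)

5*sqrt(496) = 20*sqrt(31); sqrt(124) = 2*sqrt(31); 3*sqrt(180) = 18*sqrt(5); 3*sqrt(80) = 12*sqrt(5); 5*sqrt(45) = 15*sqrt(5)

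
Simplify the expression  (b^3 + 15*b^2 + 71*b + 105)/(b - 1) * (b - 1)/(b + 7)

Factor: b^3 + 15*b^2 + 71*b + 105 = (b + 7)*(b + 3)*(b + 5)
Cancel the common factors (b + 7), (b - 1).

b^2 + 8*b + 15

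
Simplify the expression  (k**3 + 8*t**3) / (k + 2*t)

k**2 - 2*k*t + 4*t**2

k**3 + (2*t)**3 = (k + 2*t)(k**2 - 2*k*t + 4*t**2).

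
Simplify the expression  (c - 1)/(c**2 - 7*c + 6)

Factor: c**2 - 7*c + 6 = (c - 6)*(c - 1)
Cancel the common factor (c - 1).

1/(c - 6)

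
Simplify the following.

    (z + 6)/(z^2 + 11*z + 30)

Factor: z^2 + 11*z + 30 = (z + 5)*(z + 6)
Cancel the common factor (z + 6).

1/(z + 5)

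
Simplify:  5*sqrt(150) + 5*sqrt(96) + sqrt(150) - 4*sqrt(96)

34*sqrt(6)

5*sqrt(150) = 25*sqrt(6); 5*sqrt(96) = 20*sqrt(6); sqrt(150) = 5*sqrt(6); 4*sqrt(96) = 16*sqrt(6)
Combine: (25 + 20 + 5 - 16)·sqrt(6) = 34*sqrt(6)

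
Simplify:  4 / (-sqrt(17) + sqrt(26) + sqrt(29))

Group as (sqrt(26) + sqrt(29)) - sqrt(17); multiply by (sqrt(26) + sqrt(29)) + sqrt(17), then rationalise the remaining surd.

(-38*sqrt(17) + 14*sqrt(29) + 20*sqrt(26) + 2*sqrt(12818))/393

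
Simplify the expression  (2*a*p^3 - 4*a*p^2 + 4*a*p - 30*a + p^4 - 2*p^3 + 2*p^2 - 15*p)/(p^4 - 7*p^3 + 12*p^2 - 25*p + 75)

(2*a + p)/(p - 5)

Factor: 2*a*p^3 - 4*a*p^2 + 4*a*p - 30*a + p^4 - 2*p^3 + 2*p^2 - 15*p = (2*a + p)*(p^2 + p + 5)*(p - 3);  p^4 - 7*p^3 + 12*p^2 - 25*p + 75 = (p - 5)*(p^2 + p + 5)*(p - 3)
Cancel the common factors (p^2 + p + 5), (p - 3).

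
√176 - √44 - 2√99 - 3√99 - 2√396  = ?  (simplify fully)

√176 = 4*√11; √44 = 2*√11; 2√99 = 6*√11; 3√99 = 9*√11; 2√396 = 12*√11
Combine: (4 - 2 - 6 - 9 - 12)·√11 = -25*√11

-25*√11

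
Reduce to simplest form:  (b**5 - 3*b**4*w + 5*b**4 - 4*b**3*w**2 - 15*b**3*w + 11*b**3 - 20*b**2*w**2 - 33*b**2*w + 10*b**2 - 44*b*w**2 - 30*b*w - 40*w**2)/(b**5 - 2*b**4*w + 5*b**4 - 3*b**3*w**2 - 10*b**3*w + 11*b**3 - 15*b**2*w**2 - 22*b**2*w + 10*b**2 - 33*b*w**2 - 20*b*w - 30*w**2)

(-b + 4*w)/(-b + 3*w)

Factor: b**5 - 3*b**4*w + 5*b**4 - 4*b**3*w**2 - 15*b**3*w + 11*b**3 - 20*b**2*w**2 - 33*b**2*w + 10*b**2 - 44*b*w**2 - 30*b*w - 40*w**2 = (b**2 + 3*b + 5)*(b + w)*(b + 2)*(b - 4*w);  b**5 - 2*b**4*w + 5*b**4 - 3*b**3*w**2 - 10*b**3*w + 11*b**3 - 15*b**2*w**2 - 22*b**2*w + 10*b**2 - 33*b*w**2 - 20*b*w - 30*w**2 = (b + w)*(b - 3*w)*(b + 2)*(b**2 + 3*b + 5)
Cancel the common factors (b**2 + 3*b + 5), (b + 2), (b + w).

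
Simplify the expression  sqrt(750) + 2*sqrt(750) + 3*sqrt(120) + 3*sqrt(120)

sqrt(750) = 5*sqrt(30); 2*sqrt(750) = 10*sqrt(30); 3*sqrt(120) = 6*sqrt(30); 3*sqrt(120) = 6*sqrt(30)
Combine: (5 + 10 + 6 + 6)·sqrt(30) = 27*sqrt(30)

27*sqrt(30)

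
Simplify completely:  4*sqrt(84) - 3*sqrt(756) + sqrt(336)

-6*sqrt(21)

4*sqrt(84) = 8*sqrt(21); 3*sqrt(756) = 18*sqrt(21); sqrt(336) = 4*sqrt(21)
Combine: (8 - 18 + 4)·sqrt(21) = -6*sqrt(21)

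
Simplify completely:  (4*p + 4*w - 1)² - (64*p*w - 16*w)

Expand the square and combine the (64*p*w - 16*w) term.

(-4*p + 4*w + 1)²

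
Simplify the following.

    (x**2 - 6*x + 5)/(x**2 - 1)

(x - 5)/(x + 1)

Factor: x**2 - 6*x + 5 = (x - 5)*(x - 1);  x**2 - 1 = (x + 1)*(x - 1)
Cancel the common factor (x - 1).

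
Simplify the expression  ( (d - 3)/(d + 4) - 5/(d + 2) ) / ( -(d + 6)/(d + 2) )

Numerator: (d - 3)/(d + 4) - 5/(d + 2) = (d^2 - 6*d - 26)/(d^2 + 6*d + 8)
Denominator: -(d + 6)/(d + 2) = (-d - 6)/(d + 2)
Divide: ((d^2 - 6*d - 26)/(d^2 + 6*d + 8)) · ((d + 2)/(-d - 6)) = (-d^2 + 6*d + 26)/(d^2 + 10*d + 24)

(-d^2 + 6*d + 26)/(d^2 + 10*d + 24)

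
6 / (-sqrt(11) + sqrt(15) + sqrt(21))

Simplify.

Group as (sqrt(15) + sqrt(21)) - sqrt(11); multiply by (sqrt(15) + sqrt(21)) + sqrt(11), then rationalise the remaining surd.

(-150*sqrt(11) + 30*sqrt(21) + 102*sqrt(15) + 36*sqrt(385))/635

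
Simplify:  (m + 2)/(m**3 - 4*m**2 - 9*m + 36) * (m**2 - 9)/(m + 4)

Factor: m**3 - 4*m**2 - 9*m + 36 = (m + 3)*(m - 4)*(m - 3);  m**2 - 9 = (m - 3)*(m + 3)
Cancel the common factors (m - 3), (m + 3).

(m + 2)/(m**2 - 16)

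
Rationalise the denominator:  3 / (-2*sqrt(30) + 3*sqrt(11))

Multiply numerator and denominator by 3*sqrt(11) + 2*sqrt(30).
Denominator becomes -21; numerator becomes 9*sqrt(11) + 6*sqrt(30).

(-2*sqrt(30) - 3*sqrt(11))/7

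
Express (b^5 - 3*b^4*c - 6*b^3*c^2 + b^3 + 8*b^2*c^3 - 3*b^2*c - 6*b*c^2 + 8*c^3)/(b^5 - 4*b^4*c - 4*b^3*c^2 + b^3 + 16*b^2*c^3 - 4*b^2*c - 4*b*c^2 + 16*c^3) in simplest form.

Factor: b^5 - 3*b^4*c - 6*b^3*c^2 + b^3 + 8*b^2*c^3 - 3*b^2*c - 6*b*c^2 + 8*c^3 = (b^2 + 1)*(b + 2*c)*(b - 4*c)*(b - c);  b^5 - 4*b^4*c - 4*b^3*c^2 + b^3 + 16*b^2*c^3 - 4*b^2*c - 4*b*c^2 + 16*c^3 = (b + 2*c)*(b^2 + 1)*(b - 4*c)*(b - 2*c)
Cancel the common factors (b^2 + 1), (b + 2*c), (b - 4*c).

(b - c)/(b - 2*c)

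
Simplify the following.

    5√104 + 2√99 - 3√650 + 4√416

5√104 = 10*√26; 2√99 = 6*√11; 3√650 = 15*√26; 4√416 = 16*√26

6*√11 + 11*√26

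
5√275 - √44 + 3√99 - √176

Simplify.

28*√11

5√275 = 25*√11; √44 = 2*√11; 3√99 = 9*√11; √176 = 4*√11
Combine: (25 - 2 + 9 - 4)·√11 = 28*√11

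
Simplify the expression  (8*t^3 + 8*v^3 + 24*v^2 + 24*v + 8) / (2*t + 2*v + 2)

4*t^2 - 4*t*v - 4*t + 4*v^2 + 8*v + 4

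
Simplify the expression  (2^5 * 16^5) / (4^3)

2^5 = 2^5; 16^5 = 2^20; 4^3 = 2^6
Combine exponents: 2^19

2^19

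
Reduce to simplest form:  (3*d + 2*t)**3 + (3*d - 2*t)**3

Binomially expand both and collect terms in (3*d), (2*t).

54*d**3 + 72*d*t**2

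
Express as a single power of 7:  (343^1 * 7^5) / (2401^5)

343^1 = 7^3; 7^5 = 7^5; 2401^5 = 7^20
Combine exponents: 7^(-12)

7^(-12)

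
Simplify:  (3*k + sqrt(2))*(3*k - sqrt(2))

9*k**2 - 2

(3*k)**2 - (sqrt(2))**2 = 9*k**2 - 2.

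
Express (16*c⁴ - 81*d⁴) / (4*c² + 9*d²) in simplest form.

Factor (2*c)^4 - (3*d)^4 and cancel (4*c² + 9*d²).

4*c² - 9*d²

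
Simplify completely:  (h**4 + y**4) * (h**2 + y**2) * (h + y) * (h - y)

Telescope via difference of squares: (h+y)(h-y) = h**2 - y**2, then repeat with the next factor.

h**8 - y**8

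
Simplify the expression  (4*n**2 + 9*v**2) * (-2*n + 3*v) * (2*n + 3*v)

((3*v)+(2*n))((3*v)-(2*n)) = -4*n**2 + 9*v**2; continue pairing.

-16*n**4 + 81*v**4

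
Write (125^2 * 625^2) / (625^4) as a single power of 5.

5^(-2)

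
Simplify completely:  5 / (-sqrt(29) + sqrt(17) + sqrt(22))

(-25*sqrt(29) + 60*sqrt(22) + 85*sqrt(17) + 5*sqrt(10846))/698

Group as (sqrt(17) + sqrt(22)) - sqrt(29); multiply by (sqrt(17) + sqrt(22)) + sqrt(29), then rationalise the remaining surd.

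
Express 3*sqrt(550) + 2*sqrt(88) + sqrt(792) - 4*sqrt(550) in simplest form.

3*sqrt(550) = 15*sqrt(22); 2*sqrt(88) = 4*sqrt(22); sqrt(792) = 6*sqrt(22); 4*sqrt(550) = 20*sqrt(22)
Combine: (15 + 4 + 6 - 20)·sqrt(22) = 5*sqrt(22)

5*sqrt(22)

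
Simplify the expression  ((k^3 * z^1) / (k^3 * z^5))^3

Inside the bracket: (z^-4)
Raise to the power 3: (z^-12)

z^(-12)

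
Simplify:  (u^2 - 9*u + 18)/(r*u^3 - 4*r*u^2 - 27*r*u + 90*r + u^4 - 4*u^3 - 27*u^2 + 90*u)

1/(r*u + 5*r + u^2 + 5*u)

Factor: u^2 - 9*u + 18 = (u - 6)*(u - 3);  r*u^3 - 4*r*u^2 - 27*r*u + 90*r + u^4 - 4*u^3 - 27*u^2 + 90*u = (u - 6)*(r + u)*(u - 3)*(u + 5)
Cancel the common factors (u - 6), (u - 3).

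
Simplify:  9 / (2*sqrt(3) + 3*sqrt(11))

(-6*sqrt(3) + 9*sqrt(11))/29

Multiply numerator and denominator by -2*sqrt(3) + 3*sqrt(11).
Denominator becomes 87; numerator becomes -18*sqrt(3) + 27*sqrt(11).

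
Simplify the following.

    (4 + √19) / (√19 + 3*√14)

(-19 - 4*√19 + 12*√14 + 3*√266)/107

Multiply numerator and denominator by -3*√14 + √19.
Denominator becomes -107; numerator becomes -3*√266 - 12*√14 + 4*√19 + 19.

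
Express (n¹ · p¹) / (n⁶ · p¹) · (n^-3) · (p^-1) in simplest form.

Quotient: (n^-5)
Multiply by (n^-3) · (p^-1): add exponents.

1/(n⁸*p)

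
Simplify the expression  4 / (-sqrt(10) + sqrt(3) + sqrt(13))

Group as (sqrt(3) + sqrt(13)) - sqrt(10); multiply by (sqrt(3) + sqrt(13)) + sqrt(10), then rationalise the remaining surd.

(-3*sqrt(10) + 10*sqrt(3) + sqrt(390))/15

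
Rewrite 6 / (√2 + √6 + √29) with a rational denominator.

Group as (√2 + √6) + √29; multiply by (√2 + √6) - √29, then rationalise the remaining surd.

(-50*√6 - 66*√2 + 8*√87 + 42*√29)/131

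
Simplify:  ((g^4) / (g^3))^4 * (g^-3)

g

Inside the bracket: g^1
Raise to the power 4: g^4
Multiply by (g^-3): add exponents.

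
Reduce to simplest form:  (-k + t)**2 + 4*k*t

(k + t)**2

After expansion: k**2 + 2*k*t + t**2 — a perfect-square trinomial.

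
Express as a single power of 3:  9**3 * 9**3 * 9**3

9**3 = 3**6; 9**3 = 3**6; 9**3 = 3**6
Combine exponents: 3**18

3**18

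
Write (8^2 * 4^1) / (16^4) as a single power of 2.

2^(-8)

8^2 = 2^6; 4^1 = 2^2; 16^4 = 2^16
Combine exponents: 2^(-8)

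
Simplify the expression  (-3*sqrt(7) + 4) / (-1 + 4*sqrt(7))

(-80 + 13*sqrt(7))/111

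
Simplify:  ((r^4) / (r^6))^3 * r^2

r^(-4)

Inside the bracket: (r^-2)
Raise to the power 3: (r^-6)
Multiply by r^2: add exponents.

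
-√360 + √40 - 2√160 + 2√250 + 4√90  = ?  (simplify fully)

√360 = 6*√10; √40 = 2*√10; 2√160 = 8*√10; 2√250 = 10*√10; 4√90 = 12*√10
Combine: (-6 + 2 - 8 + 10 + 12)·√10 = 10*√10

10*√10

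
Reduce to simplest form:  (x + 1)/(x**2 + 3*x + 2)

1/(x + 2)

Factor: x**2 + 3*x + 2 = (x + 1)*(x + 2)
Cancel the common factor (x + 1).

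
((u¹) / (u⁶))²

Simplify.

u^(-10)

Inside the bracket: (u^-5)
Raise to the power 2: (u^-10)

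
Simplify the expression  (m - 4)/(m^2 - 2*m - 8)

1/(m + 2)

Factor: m^2 - 2*m - 8 = (m - 4)*(m + 2)
Cancel the common factor (m - 4).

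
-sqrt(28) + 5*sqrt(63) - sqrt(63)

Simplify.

10*sqrt(7)

sqrt(28) = 2*sqrt(7); 5*sqrt(63) = 15*sqrt(7); sqrt(63) = 3*sqrt(7)
Combine: (-2 + 15 - 3)·sqrt(7) = 10*sqrt(7)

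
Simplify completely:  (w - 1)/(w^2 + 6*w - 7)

1/(w + 7)

Factor: w^2 + 6*w - 7 = (w - 1)*(w + 7)
Cancel the common factor (w - 1).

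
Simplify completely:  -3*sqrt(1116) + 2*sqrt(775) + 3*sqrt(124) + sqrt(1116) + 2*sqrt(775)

3*sqrt(1116) = 18*sqrt(31); 2*sqrt(775) = 10*sqrt(31); 3*sqrt(124) = 6*sqrt(31); sqrt(1116) = 6*sqrt(31); 2*sqrt(775) = 10*sqrt(31)
Combine: (-18 + 10 + 6 + 6 + 10)·sqrt(31) = 14*sqrt(31)

14*sqrt(31)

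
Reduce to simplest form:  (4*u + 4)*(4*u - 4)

Product of conjugates: (P+Q)(P-Q) = P**2 - Q**2.

16*u**2 - 16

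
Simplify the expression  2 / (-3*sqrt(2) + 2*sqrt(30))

Multiply numerator and denominator by 3*sqrt(2) + 2*sqrt(30).
Denominator becomes 102; numerator becomes 6*sqrt(2) + 4*sqrt(30).

(3*sqrt(2) + 2*sqrt(30))/51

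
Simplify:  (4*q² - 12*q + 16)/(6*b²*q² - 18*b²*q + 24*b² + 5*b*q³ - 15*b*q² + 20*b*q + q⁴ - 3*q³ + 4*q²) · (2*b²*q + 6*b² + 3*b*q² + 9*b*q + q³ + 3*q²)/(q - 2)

(4*b*q + 12*b + 4*q² + 12*q)/(3*b*q - 6*b + q² - 2*q)

Factor: 4*q² - 12*q + 16 = 4·(q² - 3*q + 4);  6*b²*q² - 18*b²*q + 24*b² + 5*b*q³ - 15*b*q² + 20*b*q + q⁴ - 3*q³ + 4*q² = (3*b + q)·(q² - 3*q + 4)·(2*b + q);  2*b²*q + 6*b² + 3*b*q² + 9*b*q + q³ + 3*q² = (q + 3)·(b + q)·(2*b + q)
Cancel the common factors (q² - 3*q + 4), (2*b + q).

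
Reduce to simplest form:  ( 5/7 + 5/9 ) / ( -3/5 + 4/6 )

400/21

Numerator: 5/7 + 5/9 = 80/63
Denominator: -3/5 + 4/6 = 1/15
Divide: (80/63) · (15) = 400/21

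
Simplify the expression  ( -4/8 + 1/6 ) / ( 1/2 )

Numerator: -4/8 + 1/6 = -1/3
Denominator: 1/2 = 1/2
Divide: (-1/3) · (2) = -2/3

-2/3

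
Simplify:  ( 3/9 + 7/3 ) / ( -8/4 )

-4/3

Numerator: 3/9 + 7/3 = 8/3
Denominator: -8/4 = -2
Divide: (8/3) · (-1/2) = -4/3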